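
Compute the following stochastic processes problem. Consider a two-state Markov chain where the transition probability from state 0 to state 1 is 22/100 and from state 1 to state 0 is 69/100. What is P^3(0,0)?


Computing P^3 by matrix multiplication.
P = [[0.7800, 0.2200], [0.6900, 0.3100]]
After raising P to the power 3:
P^3(0,0) = 0.7584

0.7584


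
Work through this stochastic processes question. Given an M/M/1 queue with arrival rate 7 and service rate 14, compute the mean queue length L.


rho = 7/14 = 0.5000
L = rho/(1-rho)
= 0.5000/0.5000
= 1.0000

1.0000


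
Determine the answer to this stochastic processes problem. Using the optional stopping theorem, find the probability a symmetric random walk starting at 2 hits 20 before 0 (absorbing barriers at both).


By optional stopping theorem: E(M at tau) = M(0) = 2
P(hit 20)*20 + P(hit 0)*0 = 2
P(hit 20) = (2 - 0)/(20 - 0) = 1/10 = 0.1000

0.1000


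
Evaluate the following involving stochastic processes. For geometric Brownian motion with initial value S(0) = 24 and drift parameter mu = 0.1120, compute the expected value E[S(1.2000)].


E[S(t)] = S(0) * exp(mu * t)
= 24 * exp(0.1120 * 1.2000)
= 24 * 1.1439
= 27.4524

27.4524


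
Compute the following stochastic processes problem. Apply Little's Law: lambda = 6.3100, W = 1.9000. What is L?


Little's Law: L = lambda * W
= 6.3100 * 1.9000
= 11.9890

11.9890


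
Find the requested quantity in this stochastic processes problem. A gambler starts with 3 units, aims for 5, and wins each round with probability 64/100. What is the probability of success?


Gambler's ruin formula:
r = q/p = 0.3600/0.6400 = 0.5625
P(win) = (1 - r^i)/(1 - r^N)
= (1 - 0.5625^3)/(1 - 0.5625^5)
= 0.8711

0.8711


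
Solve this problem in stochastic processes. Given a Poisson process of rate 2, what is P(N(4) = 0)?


P(N(t)=k) = (lambda*t)^k * exp(-lambda*t) / k!
lambda*t = 8
= 8^0 * exp(-8) / 0!
= 1 * 3.3546e-04 / 1
= 3.3546e-04

3.3546e-04


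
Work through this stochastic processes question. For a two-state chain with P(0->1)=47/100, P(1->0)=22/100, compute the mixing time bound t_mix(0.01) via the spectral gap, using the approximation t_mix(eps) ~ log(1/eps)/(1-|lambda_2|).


lambda_2 = |1 - p01 - p10| = |1 - 0.4700 - 0.2200| = 0.3100
t_mix ~ log(1/eps)/(1 - |lambda_2|)
= log(100)/(1 - 0.3100) = 4.6052/0.6900
= 6.6742

6.6742


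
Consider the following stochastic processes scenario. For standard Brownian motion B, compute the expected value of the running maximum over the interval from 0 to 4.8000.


E(max B(s)) = sqrt(2t/pi)
= sqrt(2*4.8000/pi)
= sqrt(3.0558)
= 1.7481

1.7481


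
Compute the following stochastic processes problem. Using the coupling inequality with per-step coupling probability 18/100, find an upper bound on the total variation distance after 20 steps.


TV distance bound <= (1-delta)^n
= (1 - 0.1800)^20
= 0.8200^20
= 0.0189

0.0189


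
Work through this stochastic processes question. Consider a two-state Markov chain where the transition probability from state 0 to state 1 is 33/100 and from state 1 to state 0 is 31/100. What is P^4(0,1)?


Computing P^4 by matrix multiplication.
P = [[0.6700, 0.3300], [0.3100, 0.6900]]
After raising P to the power 4:
P^4(0,1) = 0.5070

0.5070


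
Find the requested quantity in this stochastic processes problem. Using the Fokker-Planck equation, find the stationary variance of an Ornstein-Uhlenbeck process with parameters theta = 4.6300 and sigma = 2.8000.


Stationary variance = sigma^2 / (2*theta)
= 2.8000^2 / (2*4.6300)
= 7.8400 / 9.2600
= 0.8467

0.8467


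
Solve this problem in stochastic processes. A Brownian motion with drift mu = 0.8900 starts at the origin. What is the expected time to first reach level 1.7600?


Expected first passage time = a/mu
= 1.7600/0.8900
= 1.9775

1.9775


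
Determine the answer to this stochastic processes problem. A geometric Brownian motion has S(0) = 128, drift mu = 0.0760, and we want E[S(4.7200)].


E[S(t)] = S(0) * exp(mu * t)
= 128 * exp(0.0760 * 4.7200)
= 128 * 1.4315
= 183.2315

183.2315


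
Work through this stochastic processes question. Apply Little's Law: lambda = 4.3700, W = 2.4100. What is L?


Little's Law: L = lambda * W
= 4.3700 * 2.4100
= 10.5317

10.5317


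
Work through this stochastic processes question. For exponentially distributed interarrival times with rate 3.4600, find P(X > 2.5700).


P(X > t) = exp(-lambda * t)
= exp(-3.4600 * 2.5700)
= exp(-8.8922) = 1.3746e-04

1.3746e-04


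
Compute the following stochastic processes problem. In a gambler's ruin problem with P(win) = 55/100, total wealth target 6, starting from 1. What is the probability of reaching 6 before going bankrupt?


Gambler's ruin formula:
r = q/p = 0.4500/0.5500 = 0.8182
P(win) = (1 - r^i)/(1 - r^N)
= (1 - 0.8182^1)/(1 - 0.8182^6)
= 0.2597

0.2597


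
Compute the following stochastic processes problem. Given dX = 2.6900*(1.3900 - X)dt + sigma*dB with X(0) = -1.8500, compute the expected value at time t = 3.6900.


E[X(t)] = mu + (X(0) - mu)*exp(-theta*t)
= 1.3900 + (-1.8500 - 1.3900)*exp(-2.6900*3.6900)
= 1.3900 + -3.2400 * 4.8882e-05
= 1.3898

1.3898


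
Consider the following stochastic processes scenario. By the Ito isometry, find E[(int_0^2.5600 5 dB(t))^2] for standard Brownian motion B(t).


By Ito isometry: E[(int f dB)^2] = int f^2 dt
= 5^2 * 2.5600
= 25 * 2.5600 = 64.0000

64.0000


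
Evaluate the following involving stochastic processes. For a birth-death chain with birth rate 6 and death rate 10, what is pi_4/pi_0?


For birth-death process, pi_n/pi_0 = (lambda/mu)^n
= (6/10)^4
= 0.1296

0.1296


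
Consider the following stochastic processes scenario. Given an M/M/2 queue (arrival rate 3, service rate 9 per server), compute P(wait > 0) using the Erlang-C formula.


a = lambda/mu = 0.3333
rho = a/c = 0.1667
Erlang-C formula applied:
C(c,a) = 0.0476

0.0476


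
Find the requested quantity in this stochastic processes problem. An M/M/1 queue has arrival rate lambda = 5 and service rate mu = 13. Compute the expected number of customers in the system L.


rho = 5/13 = 0.3846
L = rho/(1-rho)
= 0.3846/0.6154
= 0.6250

0.6250


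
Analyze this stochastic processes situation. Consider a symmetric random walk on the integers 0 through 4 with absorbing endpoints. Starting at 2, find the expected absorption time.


For symmetric RW on 0,...,N with absorbing barriers, E(i) = i*(N-i)
E(2) = 2 * 2 = 4

4


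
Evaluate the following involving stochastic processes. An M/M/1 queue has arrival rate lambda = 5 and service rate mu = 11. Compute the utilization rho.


rho = lambda/mu
= 5/11
= 0.4545

0.4545


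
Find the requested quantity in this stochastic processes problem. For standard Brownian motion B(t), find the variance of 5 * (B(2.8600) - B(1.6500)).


Var(alpha*(B(t)-B(s))) = alpha^2 * (t-s)
= 5^2 * (2.8600 - 1.6500)
= 25 * 1.2100
= 30.2500

30.2500


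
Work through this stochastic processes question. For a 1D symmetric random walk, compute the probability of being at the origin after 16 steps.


P(S(16) = 0) = C(16,8) / 4^8
= 12870 / 65536
= 0.1964

0.1964


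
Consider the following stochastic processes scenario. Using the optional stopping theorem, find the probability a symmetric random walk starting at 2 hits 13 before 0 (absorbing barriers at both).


By optional stopping theorem: E(M at tau) = M(0) = 2
P(hit 13)*13 + P(hit 0)*0 = 2
P(hit 13) = (2 - 0)/(13 - 0) = 2/13 = 0.1538

0.1538


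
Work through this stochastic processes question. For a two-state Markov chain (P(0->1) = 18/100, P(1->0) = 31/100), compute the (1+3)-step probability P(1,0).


P^4 = P^1 * P^3
Computing via matrix multiplication of the transition matrix.
Entry (1,0) of P^4 = 0.5899

0.5899


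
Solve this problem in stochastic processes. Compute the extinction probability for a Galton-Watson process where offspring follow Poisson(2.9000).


Since mu = 2.9000 > 1, extinction prob q < 1.
Solve s = exp(mu*(s-1)) iteratively.
q = 0.0668

0.0668


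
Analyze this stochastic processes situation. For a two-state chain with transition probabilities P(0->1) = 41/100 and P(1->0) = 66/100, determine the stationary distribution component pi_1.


Stationary distribution: pi_0 = p10/(p01+p10), pi_1 = p01/(p01+p10)
p01 = 0.4100, p10 = 0.6600
pi_1 = 0.3832

0.3832


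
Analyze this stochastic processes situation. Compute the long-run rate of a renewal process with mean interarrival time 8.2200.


Long-run renewal rate = 1/E(X)
= 1/8.2200
= 0.1217

0.1217


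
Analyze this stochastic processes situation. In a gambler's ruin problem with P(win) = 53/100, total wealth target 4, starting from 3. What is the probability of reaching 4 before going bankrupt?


Gambler's ruin formula:
r = q/p = 0.4700/0.5300 = 0.8868
P(win) = (1 - r^i)/(1 - r^N)
= (1 - 0.8868^3)/(1 - 0.8868^4)
= 0.7931

0.7931


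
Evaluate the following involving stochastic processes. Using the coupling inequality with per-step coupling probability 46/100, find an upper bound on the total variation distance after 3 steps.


TV distance bound <= (1-delta)^n
= (1 - 0.4600)^3
= 0.5400^3
= 0.1575

0.1575


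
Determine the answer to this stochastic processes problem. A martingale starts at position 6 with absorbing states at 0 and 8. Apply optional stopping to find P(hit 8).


By optional stopping theorem: E(M at tau) = M(0) = 6
P(hit 8)*8 + P(hit 0)*0 = 6
P(hit 8) = (6 - 0)/(8 - 0) = 3/4 = 0.7500

0.7500


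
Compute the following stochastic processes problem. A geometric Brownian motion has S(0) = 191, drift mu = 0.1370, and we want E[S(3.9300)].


E[S(t)] = S(0) * exp(mu * t)
= 191 * exp(0.1370 * 3.9300)
= 191 * 1.7133
= 327.2366

327.2366


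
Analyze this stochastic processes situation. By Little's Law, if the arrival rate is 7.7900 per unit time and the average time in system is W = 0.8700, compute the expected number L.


Little's Law: L = lambda * W
= 7.7900 * 0.8700
= 6.7773

6.7773


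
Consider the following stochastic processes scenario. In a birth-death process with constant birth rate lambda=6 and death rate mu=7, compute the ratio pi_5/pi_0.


For birth-death process, pi_n/pi_0 = (lambda/mu)^n
= (6/7)^5
= 0.4627

0.4627


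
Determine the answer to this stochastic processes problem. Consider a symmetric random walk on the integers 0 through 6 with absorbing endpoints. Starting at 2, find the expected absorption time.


For symmetric RW on 0,...,N with absorbing barriers, E(i) = i*(N-i)
E(2) = 2 * 4 = 8

8


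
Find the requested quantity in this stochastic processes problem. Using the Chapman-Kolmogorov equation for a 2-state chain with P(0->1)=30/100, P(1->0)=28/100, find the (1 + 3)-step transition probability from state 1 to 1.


P^4 = P^1 * P^3
Computing via matrix multiplication of the transition matrix.
Entry (1,1) of P^4 = 0.5323

0.5323


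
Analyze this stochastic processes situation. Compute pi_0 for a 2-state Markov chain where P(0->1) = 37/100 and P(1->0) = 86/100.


Stationary distribution: pi_0 = p10/(p01+p10), pi_1 = p01/(p01+p10)
p01 = 0.3700, p10 = 0.8600
pi_0 = 0.6992

0.6992


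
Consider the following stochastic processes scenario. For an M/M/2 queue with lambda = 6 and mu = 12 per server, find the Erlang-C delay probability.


a = lambda/mu = 0.5000
rho = a/c = 0.2500
Erlang-C formula applied:
C(c,a) = 0.1000

0.1000


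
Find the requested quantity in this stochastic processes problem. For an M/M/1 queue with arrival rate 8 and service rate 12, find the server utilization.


rho = lambda/mu
= 8/12
= 0.6667

0.6667


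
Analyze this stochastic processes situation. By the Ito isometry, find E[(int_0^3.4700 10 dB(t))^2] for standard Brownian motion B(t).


By Ito isometry: E[(int f dB)^2] = int f^2 dt
= 10^2 * 3.4700
= 100 * 3.4700 = 347.0000

347.0000


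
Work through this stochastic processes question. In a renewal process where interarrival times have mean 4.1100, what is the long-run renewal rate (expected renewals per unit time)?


Long-run renewal rate = 1/E(X)
= 1/4.1100
= 0.2433

0.2433


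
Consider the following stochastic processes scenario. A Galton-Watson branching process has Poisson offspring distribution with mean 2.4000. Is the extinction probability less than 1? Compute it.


Since mu = 2.4000 > 1, extinction prob q < 1.
Solve s = exp(mu*(s-1)) iteratively.
q = 0.1214

0.1214


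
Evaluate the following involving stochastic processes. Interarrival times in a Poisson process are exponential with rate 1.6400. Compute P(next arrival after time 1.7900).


P(X > t) = exp(-lambda * t)
= exp(-1.6400 * 1.7900)
= exp(-2.9356) = 0.0531

0.0531


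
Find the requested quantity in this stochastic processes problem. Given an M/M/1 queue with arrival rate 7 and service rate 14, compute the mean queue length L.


rho = 7/14 = 0.5000
L = rho/(1-rho)
= 0.5000/0.5000
= 1.0000

1.0000


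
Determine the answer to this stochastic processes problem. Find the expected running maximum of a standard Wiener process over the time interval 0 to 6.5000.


E(max B(s)) = sqrt(2t/pi)
= sqrt(2*6.5000/pi)
= sqrt(4.1380)
= 2.0342

2.0342


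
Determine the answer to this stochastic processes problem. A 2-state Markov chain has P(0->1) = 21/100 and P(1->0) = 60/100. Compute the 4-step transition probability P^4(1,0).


Computing P^4 by matrix multiplication.
P = [[0.7900, 0.2100], [0.6000, 0.4000]]
After raising P to the power 4:
P^4(1,0) = 0.7398

0.7398


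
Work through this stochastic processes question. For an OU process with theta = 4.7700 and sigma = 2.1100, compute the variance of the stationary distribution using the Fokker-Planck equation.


Stationary variance = sigma^2 / (2*theta)
= 2.1100^2 / (2*4.7700)
= 4.4521 / 9.5400
= 0.4667

0.4667


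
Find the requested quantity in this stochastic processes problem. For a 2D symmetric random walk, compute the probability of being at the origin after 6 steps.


P = C(6,3)^2 / 4^6
= 20^2 / 4096
= 400 / 4096
= 0.0977

0.0977


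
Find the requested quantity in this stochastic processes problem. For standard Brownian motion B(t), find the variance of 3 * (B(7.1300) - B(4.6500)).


Var(alpha*(B(t)-B(s))) = alpha^2 * (t-s)
= 3^2 * (7.1300 - 4.6500)
= 9 * 2.4800
= 22.3200

22.3200


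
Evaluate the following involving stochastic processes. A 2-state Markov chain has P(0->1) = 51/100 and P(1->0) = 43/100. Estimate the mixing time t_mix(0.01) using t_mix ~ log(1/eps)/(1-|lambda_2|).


lambda_2 = |1 - p01 - p10| = |1 - 0.5100 - 0.4300| = 0.0600
t_mix ~ log(1/eps)/(1 - |lambda_2|)
= log(100)/(1 - 0.0600) = 4.6052/0.9400
= 4.8991

4.8991


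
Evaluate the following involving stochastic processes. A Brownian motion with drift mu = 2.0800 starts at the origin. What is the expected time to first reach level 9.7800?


Expected first passage time = a/mu
= 9.7800/2.0800
= 4.7019

4.7019


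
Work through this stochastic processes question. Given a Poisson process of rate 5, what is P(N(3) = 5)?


P(N(t)=k) = (lambda*t)^k * exp(-lambda*t) / k!
lambda*t = 15
= 15^5 * exp(-15) / 5!
= 759375 * 3.0590e-07 / 120
= 0.0019

0.0019


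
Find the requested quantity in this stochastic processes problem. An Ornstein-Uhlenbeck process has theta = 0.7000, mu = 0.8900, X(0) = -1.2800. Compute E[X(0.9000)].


E[X(t)] = mu + (X(0) - mu)*exp(-theta*t)
= 0.8900 + (-1.2800 - 0.8900)*exp(-0.7000*0.9000)
= 0.8900 + -2.1700 * 0.5326
= -0.2657

-0.2657


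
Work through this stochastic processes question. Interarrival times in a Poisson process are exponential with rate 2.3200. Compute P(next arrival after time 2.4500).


P(X > t) = exp(-lambda * t)
= exp(-2.3200 * 2.4500)
= exp(-5.6840) = 0.0034

0.0034


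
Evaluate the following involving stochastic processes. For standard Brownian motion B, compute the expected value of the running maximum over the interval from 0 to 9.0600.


E(max B(s)) = sqrt(2t/pi)
= sqrt(2*9.0600/pi)
= sqrt(5.7678)
= 2.4016

2.4016


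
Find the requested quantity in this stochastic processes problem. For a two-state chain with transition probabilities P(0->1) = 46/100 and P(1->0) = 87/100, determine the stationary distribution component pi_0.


Stationary distribution: pi_0 = p10/(p01+p10), pi_1 = p01/(p01+p10)
p01 = 0.4600, p10 = 0.8700
pi_0 = 0.6541

0.6541


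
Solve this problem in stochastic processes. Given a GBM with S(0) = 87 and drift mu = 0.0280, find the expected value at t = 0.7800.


E[S(t)] = S(0) * exp(mu * t)
= 87 * exp(0.0280 * 0.7800)
= 87 * 1.0221
= 88.9210

88.9210


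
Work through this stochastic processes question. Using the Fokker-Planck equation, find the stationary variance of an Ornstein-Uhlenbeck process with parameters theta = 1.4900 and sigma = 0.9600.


Stationary variance = sigma^2 / (2*theta)
= 0.9600^2 / (2*1.4900)
= 0.9216 / 2.9800
= 0.3093

0.3093


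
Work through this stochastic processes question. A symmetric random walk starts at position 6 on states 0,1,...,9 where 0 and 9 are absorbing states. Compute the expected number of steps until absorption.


For symmetric RW on 0,...,N with absorbing barriers, E(i) = i*(N-i)
E(6) = 6 * 3 = 18

18


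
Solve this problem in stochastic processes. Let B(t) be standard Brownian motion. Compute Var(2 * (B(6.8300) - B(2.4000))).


Var(alpha*(B(t)-B(s))) = alpha^2 * (t-s)
= 2^2 * (6.8300 - 2.4000)
= 4 * 4.4300
= 17.7200

17.7200


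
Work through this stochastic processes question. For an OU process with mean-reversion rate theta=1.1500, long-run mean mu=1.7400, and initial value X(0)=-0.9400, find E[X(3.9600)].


E[X(t)] = mu + (X(0) - mu)*exp(-theta*t)
= 1.7400 + (-0.9400 - 1.7400)*exp(-1.1500*3.9600)
= 1.7400 + -2.6800 * 0.0105
= 1.7118

1.7118


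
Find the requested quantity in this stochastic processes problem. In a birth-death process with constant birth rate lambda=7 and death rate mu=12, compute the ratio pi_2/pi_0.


For birth-death process, pi_n/pi_0 = (lambda/mu)^n
= (7/12)^2
= 0.3403

0.3403


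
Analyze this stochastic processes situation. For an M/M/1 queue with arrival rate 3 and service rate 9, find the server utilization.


rho = lambda/mu
= 3/9
= 0.3333

0.3333


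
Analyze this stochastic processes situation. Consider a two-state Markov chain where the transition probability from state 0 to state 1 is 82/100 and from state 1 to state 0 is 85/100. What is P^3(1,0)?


Computing P^3 by matrix multiplication.
P = [[0.1800, 0.8200], [0.8500, 0.1500]]
After raising P to the power 3:
P^3(1,0) = 0.6621

0.6621


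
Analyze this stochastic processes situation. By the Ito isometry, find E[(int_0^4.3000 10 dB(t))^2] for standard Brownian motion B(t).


By Ito isometry: E[(int f dB)^2] = int f^2 dt
= 10^2 * 4.3000
= 100 * 4.3000 = 430.0000

430.0000


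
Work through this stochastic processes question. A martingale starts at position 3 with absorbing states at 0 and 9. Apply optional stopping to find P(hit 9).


By optional stopping theorem: E(M at tau) = M(0) = 3
P(hit 9)*9 + P(hit 0)*0 = 3
P(hit 9) = (3 - 0)/(9 - 0) = 1/3 = 0.3333

0.3333


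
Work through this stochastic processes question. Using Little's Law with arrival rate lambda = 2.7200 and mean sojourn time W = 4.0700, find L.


Little's Law: L = lambda * W
= 2.7200 * 4.0700
= 11.0704

11.0704


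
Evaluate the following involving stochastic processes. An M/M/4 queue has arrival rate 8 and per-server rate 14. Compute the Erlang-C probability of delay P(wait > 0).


a = lambda/mu = 0.5714
rho = a/c = 0.1429
Erlang-C formula applied:
C(c,a) = 0.0029

0.0029


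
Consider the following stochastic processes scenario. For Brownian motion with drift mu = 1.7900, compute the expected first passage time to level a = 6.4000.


Expected first passage time = a/mu
= 6.4000/1.7900
= 3.5754

3.5754


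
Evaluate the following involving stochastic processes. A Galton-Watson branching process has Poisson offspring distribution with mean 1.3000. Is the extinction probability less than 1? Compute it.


Since mu = 1.3000 > 1, extinction prob q < 1.
Solve s = exp(mu*(s-1)) iteratively.
q = 0.5770

0.5770


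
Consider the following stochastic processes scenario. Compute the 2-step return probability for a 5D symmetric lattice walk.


P(return in 2 steps) = P(reverse first step) = 1/(2d)
= 1/10
= 0.1000

0.1000


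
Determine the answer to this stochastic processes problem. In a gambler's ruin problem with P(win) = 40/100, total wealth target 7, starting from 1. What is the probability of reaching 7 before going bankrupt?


Gambler's ruin formula:
r = q/p = 0.6000/0.4000 = 1.5000
P(win) = (1 - r^i)/(1 - r^N)
= (1 - 1.5000^1)/(1 - 1.5000^7)
= 0.0311

0.0311


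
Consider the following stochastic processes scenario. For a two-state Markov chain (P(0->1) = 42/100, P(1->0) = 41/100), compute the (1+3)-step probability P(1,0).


P^4 = P^1 * P^3
Computing via matrix multiplication of the transition matrix.
Entry (1,0) of P^4 = 0.4936

0.4936


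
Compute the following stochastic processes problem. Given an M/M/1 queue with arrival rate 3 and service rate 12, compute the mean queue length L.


rho = 3/12 = 0.2500
L = rho/(1-rho)
= 0.2500/0.7500
= 0.3333

0.3333


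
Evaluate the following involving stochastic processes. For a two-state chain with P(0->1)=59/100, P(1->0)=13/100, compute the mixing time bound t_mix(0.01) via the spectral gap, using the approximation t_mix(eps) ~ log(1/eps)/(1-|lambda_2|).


lambda_2 = |1 - p01 - p10| = |1 - 0.5900 - 0.1300| = 0.2800
t_mix ~ log(1/eps)/(1 - |lambda_2|)
= log(100)/(1 - 0.2800) = 4.6052/0.7200
= 6.3961

6.3961


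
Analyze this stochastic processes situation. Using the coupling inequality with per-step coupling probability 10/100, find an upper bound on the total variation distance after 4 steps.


TV distance bound <= (1-delta)^n
= (1 - 0.1000)^4
= 0.9000^4
= 0.6561

0.6561


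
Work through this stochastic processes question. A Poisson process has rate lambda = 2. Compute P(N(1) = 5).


P(N(t)=k) = (lambda*t)^k * exp(-lambda*t) / k!
lambda*t = 2
= 2^5 * exp(-2) / 5!
= 32 * 0.1353 / 120
= 0.0361

0.0361


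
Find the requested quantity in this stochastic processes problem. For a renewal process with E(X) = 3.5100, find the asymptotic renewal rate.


Long-run renewal rate = 1/E(X)
= 1/3.5100
= 0.2849

0.2849


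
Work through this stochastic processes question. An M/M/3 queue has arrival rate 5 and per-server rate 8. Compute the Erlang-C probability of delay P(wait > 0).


a = lambda/mu = 0.6250
rho = a/c = 0.2083
Erlang-C formula applied:
C(c,a) = 0.0275

0.0275


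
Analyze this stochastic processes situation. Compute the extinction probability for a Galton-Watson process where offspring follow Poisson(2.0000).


Since mu = 2.0000 > 1, extinction prob q < 1.
Solve s = exp(mu*(s-1)) iteratively.
q = 0.2032

0.2032


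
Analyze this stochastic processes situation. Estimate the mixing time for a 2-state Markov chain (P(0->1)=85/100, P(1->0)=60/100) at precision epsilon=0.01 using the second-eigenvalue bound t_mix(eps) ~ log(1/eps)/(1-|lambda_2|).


lambda_2 = |1 - p01 - p10| = |1 - 0.8500 - 0.6000| = 0.4500
t_mix ~ log(1/eps)/(1 - |lambda_2|)
= log(100)/(1 - 0.4500) = 4.6052/0.5500
= 8.3730

8.3730


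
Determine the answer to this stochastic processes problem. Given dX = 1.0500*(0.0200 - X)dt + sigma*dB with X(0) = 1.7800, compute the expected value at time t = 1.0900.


E[X(t)] = mu + (X(0) - mu)*exp(-theta*t)
= 0.0200 + (1.7800 - 0.0200)*exp(-1.0500*1.0900)
= 0.0200 + 1.7600 * 0.3184
= 0.5804

0.5804


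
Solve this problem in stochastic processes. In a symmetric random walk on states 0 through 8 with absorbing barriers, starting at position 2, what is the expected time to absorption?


For symmetric RW on 0,...,N with absorbing barriers, E(i) = i*(N-i)
E(2) = 2 * 6 = 12

12


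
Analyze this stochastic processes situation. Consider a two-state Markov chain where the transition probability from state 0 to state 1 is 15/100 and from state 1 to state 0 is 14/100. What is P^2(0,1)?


Computing P^2 by matrix multiplication.
P = [[0.8500, 0.1500], [0.1400, 0.8600]]
After raising P to the power 2:
P^2(0,1) = 0.2565

0.2565


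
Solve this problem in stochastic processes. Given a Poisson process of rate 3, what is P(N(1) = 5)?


P(N(t)=k) = (lambda*t)^k * exp(-lambda*t) / k!
lambda*t = 3
= 3^5 * exp(-3) / 5!
= 243 * 0.0498 / 120
= 0.1008

0.1008


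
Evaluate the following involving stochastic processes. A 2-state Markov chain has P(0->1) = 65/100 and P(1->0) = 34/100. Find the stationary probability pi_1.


Stationary distribution: pi_0 = p10/(p01+p10), pi_1 = p01/(p01+p10)
p01 = 0.6500, p10 = 0.3400
pi_1 = 0.6566

0.6566


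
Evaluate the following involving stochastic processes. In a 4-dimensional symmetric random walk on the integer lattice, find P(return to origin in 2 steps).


P(return in 2 steps) = P(reverse first step) = 1/(2d)
= 1/8
= 0.1250

0.1250


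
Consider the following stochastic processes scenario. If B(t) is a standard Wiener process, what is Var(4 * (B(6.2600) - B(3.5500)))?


Var(alpha*(B(t)-B(s))) = alpha^2 * (t-s)
= 4^2 * (6.2600 - 3.5500)
= 16 * 2.7100
= 43.3600

43.3600


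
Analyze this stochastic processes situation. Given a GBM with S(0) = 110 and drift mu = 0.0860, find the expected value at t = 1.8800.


E[S(t)] = S(0) * exp(mu * t)
= 110 * exp(0.0860 * 1.8800)
= 110 * 1.1755
= 129.3032

129.3032


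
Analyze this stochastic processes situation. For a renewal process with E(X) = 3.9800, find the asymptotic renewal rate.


Long-run renewal rate = 1/E(X)
= 1/3.9800
= 0.2513

0.2513


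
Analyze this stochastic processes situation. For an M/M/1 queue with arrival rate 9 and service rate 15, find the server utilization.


rho = lambda/mu
= 9/15
= 0.6000

0.6000


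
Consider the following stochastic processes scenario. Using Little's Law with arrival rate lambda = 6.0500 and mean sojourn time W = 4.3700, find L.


Little's Law: L = lambda * W
= 6.0500 * 4.3700
= 26.4385

26.4385


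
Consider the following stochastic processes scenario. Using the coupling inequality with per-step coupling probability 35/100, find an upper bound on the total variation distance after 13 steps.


TV distance bound <= (1-delta)^n
= (1 - 0.3500)^13
= 0.6500^13
= 0.0037

0.0037


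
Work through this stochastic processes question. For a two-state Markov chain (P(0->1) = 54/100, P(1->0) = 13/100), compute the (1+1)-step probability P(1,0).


P^2 = P^1 * P^1
Computing via matrix multiplication of the transition matrix.
Entry (1,0) of P^2 = 0.1729

0.1729


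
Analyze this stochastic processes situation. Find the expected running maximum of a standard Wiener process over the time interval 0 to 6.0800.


E(max B(s)) = sqrt(2t/pi)
= sqrt(2*6.0800/pi)
= sqrt(3.8706)
= 1.9674

1.9674


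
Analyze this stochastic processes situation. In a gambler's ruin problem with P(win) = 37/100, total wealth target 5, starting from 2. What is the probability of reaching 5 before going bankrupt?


Gambler's ruin formula:
r = q/p = 0.6300/0.3700 = 1.7027
P(win) = (1 - r^i)/(1 - r^N)
= (1 - 1.7027^2)/(1 - 1.7027^5)
= 0.1427

0.1427


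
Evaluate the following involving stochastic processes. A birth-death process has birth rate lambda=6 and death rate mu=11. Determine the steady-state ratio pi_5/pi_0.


For birth-death process, pi_n/pi_0 = (lambda/mu)^n
= (6/11)^5
= 0.0483

0.0483


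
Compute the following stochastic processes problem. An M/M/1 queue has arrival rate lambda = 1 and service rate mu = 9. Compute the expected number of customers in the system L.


rho = 1/9 = 0.1111
L = rho/(1-rho)
= 0.1111/0.8889
= 0.1250

0.1250


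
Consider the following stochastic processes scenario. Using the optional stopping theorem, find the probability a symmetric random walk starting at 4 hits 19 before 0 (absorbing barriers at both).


By optional stopping theorem: E(M at tau) = M(0) = 4
P(hit 19)*19 + P(hit 0)*0 = 4
P(hit 19) = (4 - 0)/(19 - 0) = 4/19 = 0.2105

0.2105


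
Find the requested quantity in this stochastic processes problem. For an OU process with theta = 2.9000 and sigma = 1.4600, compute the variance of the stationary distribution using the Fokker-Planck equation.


Stationary variance = sigma^2 / (2*theta)
= 1.4600^2 / (2*2.9000)
= 2.1316 / 5.8000
= 0.3675

0.3675


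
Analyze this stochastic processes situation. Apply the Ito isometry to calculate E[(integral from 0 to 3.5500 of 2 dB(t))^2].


By Ito isometry: E[(int f dB)^2] = int f^2 dt
= 2^2 * 3.5500
= 4 * 3.5500 = 14.2000

14.2000


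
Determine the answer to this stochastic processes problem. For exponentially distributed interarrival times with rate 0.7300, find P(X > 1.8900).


P(X > t) = exp(-lambda * t)
= exp(-0.7300 * 1.8900)
= exp(-1.3797) = 0.2517

0.2517


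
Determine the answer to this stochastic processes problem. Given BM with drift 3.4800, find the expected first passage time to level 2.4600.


Expected first passage time = a/mu
= 2.4600/3.4800
= 0.7069

0.7069


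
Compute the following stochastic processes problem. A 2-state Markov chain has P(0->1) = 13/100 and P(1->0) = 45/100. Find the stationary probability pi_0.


Stationary distribution: pi_0 = p10/(p01+p10), pi_1 = p01/(p01+p10)
p01 = 0.1300, p10 = 0.4500
pi_0 = 0.7759

0.7759


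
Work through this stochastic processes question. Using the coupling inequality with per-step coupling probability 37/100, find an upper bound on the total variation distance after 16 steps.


TV distance bound <= (1-delta)^n
= (1 - 0.3700)^16
= 0.6300^16
= 6.1581e-04

6.1581e-04


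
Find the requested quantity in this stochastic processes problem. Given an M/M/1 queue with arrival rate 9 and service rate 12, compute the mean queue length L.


rho = 9/12 = 0.7500
L = rho/(1-rho)
= 0.7500/0.2500
= 3.0000

3.0000


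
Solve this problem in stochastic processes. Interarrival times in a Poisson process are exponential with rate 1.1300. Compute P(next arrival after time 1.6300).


P(X > t) = exp(-lambda * t)
= exp(-1.1300 * 1.6300)
= exp(-1.8419) = 0.1585

0.1585


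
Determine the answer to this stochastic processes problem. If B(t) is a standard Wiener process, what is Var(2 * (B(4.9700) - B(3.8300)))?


Var(alpha*(B(t)-B(s))) = alpha^2 * (t-s)
= 2^2 * (4.9700 - 3.8300)
= 4 * 1.1400
= 4.5600

4.5600


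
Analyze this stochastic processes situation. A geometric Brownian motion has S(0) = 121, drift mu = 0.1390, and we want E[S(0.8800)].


E[S(t)] = S(0) * exp(mu * t)
= 121 * exp(0.1390 * 0.8800)
= 121 * 1.1301
= 136.7440

136.7440


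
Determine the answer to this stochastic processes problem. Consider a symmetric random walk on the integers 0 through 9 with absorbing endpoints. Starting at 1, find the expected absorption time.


For symmetric RW on 0,...,N with absorbing barriers, E(i) = i*(N-i)
E(1) = 1 * 8 = 8

8


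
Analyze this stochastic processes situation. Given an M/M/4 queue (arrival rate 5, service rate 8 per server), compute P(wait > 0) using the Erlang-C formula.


a = lambda/mu = 0.6250
rho = a/c = 0.1562
Erlang-C formula applied:
C(c,a) = 0.0040

0.0040


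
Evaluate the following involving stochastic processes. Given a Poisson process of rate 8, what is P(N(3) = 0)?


P(N(t)=k) = (lambda*t)^k * exp(-lambda*t) / k!
lambda*t = 24
= 24^0 * exp(-24) / 0!
= 1 * 3.7751e-11 / 1
= 3.7751e-11

3.7751e-11


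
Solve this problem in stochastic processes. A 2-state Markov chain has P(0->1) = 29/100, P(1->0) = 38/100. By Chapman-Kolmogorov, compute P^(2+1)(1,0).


P^3 = P^2 * P^1
Computing via matrix multiplication of the transition matrix.
Entry (1,0) of P^3 = 0.5468

0.5468


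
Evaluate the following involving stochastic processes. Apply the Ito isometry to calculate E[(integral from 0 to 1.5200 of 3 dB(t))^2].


By Ito isometry: E[(int f dB)^2] = int f^2 dt
= 3^2 * 1.5200
= 9 * 1.5200 = 13.6800

13.6800


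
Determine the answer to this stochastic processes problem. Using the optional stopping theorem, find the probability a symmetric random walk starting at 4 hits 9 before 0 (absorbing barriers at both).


By optional stopping theorem: E(M at tau) = M(0) = 4
P(hit 9)*9 + P(hit 0)*0 = 4
P(hit 9) = (4 - 0)/(9 - 0) = 4/9 = 0.4444

0.4444


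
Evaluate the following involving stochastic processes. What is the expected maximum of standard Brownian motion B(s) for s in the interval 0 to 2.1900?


E(max B(s)) = sqrt(2t/pi)
= sqrt(2*2.1900/pi)
= sqrt(1.3942)
= 1.1808

1.1808


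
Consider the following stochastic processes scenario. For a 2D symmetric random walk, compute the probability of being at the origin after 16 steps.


P = C(16,8)^2 / 4^16
= 12870^2 / 4294967296
= 165636900 / 4294967296
= 0.0386

0.0386


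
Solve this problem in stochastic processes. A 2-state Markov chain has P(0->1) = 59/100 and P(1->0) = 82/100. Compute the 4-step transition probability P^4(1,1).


Computing P^4 by matrix multiplication.
P = [[0.4100, 0.5900], [0.8200, 0.1800]]
After raising P to the power 4:
P^4(1,1) = 0.4349

0.4349


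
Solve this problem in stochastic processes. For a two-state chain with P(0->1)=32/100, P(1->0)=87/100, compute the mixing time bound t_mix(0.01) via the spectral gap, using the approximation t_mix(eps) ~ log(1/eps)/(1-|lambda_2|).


lambda_2 = |1 - p01 - p10| = |1 - 0.3200 - 0.8700| = 0.1900
t_mix ~ log(1/eps)/(1 - |lambda_2|)
= log(100)/(1 - 0.1900) = 4.6052/0.8100
= 5.6854

5.6854


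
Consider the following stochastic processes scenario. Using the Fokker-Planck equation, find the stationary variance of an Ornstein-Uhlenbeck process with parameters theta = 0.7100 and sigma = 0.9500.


Stationary variance = sigma^2 / (2*theta)
= 0.9500^2 / (2*0.7100)
= 0.9025 / 1.4200
= 0.6356

0.6356


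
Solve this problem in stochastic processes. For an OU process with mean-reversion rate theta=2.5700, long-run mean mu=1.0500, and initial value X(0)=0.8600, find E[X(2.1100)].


E[X(t)] = mu + (X(0) - mu)*exp(-theta*t)
= 1.0500 + (0.8600 - 1.0500)*exp(-2.5700*2.1100)
= 1.0500 + -0.1900 * 0.0044
= 1.0492

1.0492


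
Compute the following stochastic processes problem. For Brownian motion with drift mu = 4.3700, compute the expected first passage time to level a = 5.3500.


Expected first passage time = a/mu
= 5.3500/4.3700
= 1.2243

1.2243


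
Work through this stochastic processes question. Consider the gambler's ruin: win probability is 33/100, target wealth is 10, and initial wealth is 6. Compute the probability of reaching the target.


Gambler's ruin formula:
r = q/p = 0.6700/0.3300 = 2.0303
P(win) = (1 - r^i)/(1 - r^N)
= (1 - 2.0303^6)/(1 - 2.0303^10)
= 0.0581

0.0581


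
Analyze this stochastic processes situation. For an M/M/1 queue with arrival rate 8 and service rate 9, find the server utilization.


rho = lambda/mu
= 8/9
= 0.8889

0.8889


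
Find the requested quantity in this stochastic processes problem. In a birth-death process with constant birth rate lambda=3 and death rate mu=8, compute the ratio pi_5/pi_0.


For birth-death process, pi_n/pi_0 = (lambda/mu)^n
= (3/8)^5
= 0.0074

0.0074


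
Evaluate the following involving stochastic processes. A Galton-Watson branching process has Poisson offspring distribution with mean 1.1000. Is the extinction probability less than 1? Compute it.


Since mu = 1.1000 > 1, extinction prob q < 1.
Solve s = exp(mu*(s-1)) iteratively.
q = 0.8239

0.8239


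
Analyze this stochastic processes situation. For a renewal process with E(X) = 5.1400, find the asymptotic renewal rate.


Long-run renewal rate = 1/E(X)
= 1/5.1400
= 0.1946

0.1946


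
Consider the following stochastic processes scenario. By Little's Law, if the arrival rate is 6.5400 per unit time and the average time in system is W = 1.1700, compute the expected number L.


Little's Law: L = lambda * W
= 6.5400 * 1.1700
= 7.6518

7.6518


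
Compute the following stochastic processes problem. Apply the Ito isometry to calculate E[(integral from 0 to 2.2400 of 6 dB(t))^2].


By Ito isometry: E[(int f dB)^2] = int f^2 dt
= 6^2 * 2.2400
= 36 * 2.2400 = 80.6400

80.6400


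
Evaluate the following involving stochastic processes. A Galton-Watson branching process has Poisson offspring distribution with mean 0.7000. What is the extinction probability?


Since mu = 0.7000 <= 1, extinction probability = 1.

1.0000


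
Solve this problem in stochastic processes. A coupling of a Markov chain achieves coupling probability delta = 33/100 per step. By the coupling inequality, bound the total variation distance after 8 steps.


TV distance bound <= (1-delta)^n
= (1 - 0.3300)^8
= 0.6700^8
= 0.0406

0.0406


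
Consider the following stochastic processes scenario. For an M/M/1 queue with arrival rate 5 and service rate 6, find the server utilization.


rho = lambda/mu
= 5/6
= 0.8333

0.8333


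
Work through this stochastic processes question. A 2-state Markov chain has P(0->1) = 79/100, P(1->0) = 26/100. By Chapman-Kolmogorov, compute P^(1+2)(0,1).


P^3 = P^1 * P^2
Computing via matrix multiplication of the transition matrix.
Entry (0,1) of P^3 = 0.7525

0.7525


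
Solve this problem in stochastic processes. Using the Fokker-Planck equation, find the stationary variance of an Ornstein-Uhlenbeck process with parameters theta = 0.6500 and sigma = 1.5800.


Stationary variance = sigma^2 / (2*theta)
= 1.5800^2 / (2*0.6500)
= 2.4964 / 1.3000
= 1.9203

1.9203


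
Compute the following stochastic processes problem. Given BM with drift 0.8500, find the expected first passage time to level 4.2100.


Expected first passage time = a/mu
= 4.2100/0.8500
= 4.9529

4.9529


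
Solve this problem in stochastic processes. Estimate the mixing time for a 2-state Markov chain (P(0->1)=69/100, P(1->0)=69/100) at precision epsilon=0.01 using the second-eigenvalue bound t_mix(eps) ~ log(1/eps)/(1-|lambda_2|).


lambda_2 = |1 - p01 - p10| = |1 - 0.6900 - 0.6900| = 0.3800
t_mix ~ log(1/eps)/(1 - |lambda_2|)
= log(100)/(1 - 0.3800) = 4.6052/0.6200
= 7.4277

7.4277


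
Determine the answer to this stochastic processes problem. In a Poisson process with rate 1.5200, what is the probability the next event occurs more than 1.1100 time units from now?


P(X > t) = exp(-lambda * t)
= exp(-1.5200 * 1.1100)
= exp(-1.6872) = 0.1850

0.1850


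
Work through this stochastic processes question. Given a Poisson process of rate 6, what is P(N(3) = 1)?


P(N(t)=k) = (lambda*t)^k * exp(-lambda*t) / k!
lambda*t = 18
= 18^1 * exp(-18) / 1!
= 18 * 1.5230e-08 / 1
= 2.7414e-07

2.7414e-07


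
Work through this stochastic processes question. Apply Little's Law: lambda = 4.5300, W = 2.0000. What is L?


Little's Law: L = lambda * W
= 4.5300 * 2.0000
= 9.0600

9.0600


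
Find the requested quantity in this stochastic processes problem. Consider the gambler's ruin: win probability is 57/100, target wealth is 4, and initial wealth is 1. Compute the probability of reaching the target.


Gambler's ruin formula:
r = q/p = 0.4300/0.5700 = 0.7544
P(win) = (1 - r^i)/(1 - r^N)
= (1 - 0.7544^1)/(1 - 0.7544^4)
= 0.3633

0.3633


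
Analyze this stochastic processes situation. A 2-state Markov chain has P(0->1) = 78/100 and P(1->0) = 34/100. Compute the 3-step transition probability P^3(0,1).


Computing P^3 by matrix multiplication.
P = [[0.2200, 0.7800], [0.3400, 0.6600]]
After raising P to the power 3:
P^3(0,1) = 0.6976

0.6976


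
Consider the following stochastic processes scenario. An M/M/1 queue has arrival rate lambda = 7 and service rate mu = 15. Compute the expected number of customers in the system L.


rho = 7/15 = 0.4667
L = rho/(1-rho)
= 0.4667/0.5333
= 0.8750

0.8750
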